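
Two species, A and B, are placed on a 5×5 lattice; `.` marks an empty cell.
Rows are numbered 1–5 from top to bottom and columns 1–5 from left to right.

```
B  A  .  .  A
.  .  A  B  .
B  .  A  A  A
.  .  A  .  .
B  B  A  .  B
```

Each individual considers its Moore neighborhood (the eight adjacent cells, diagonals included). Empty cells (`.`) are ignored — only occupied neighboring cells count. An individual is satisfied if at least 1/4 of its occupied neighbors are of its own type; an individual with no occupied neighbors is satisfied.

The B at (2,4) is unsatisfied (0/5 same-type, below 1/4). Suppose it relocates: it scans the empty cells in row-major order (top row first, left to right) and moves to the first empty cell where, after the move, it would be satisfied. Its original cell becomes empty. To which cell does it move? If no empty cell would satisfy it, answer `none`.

(2,1)

Vacating (2,4). Empty cells in order:
  (1,3): 0/2 same-type → still unsatisfied.
  (1,4): 0/2 same-type → still unsatisfied.
  (2,1): 2/3 same-type → satisfied — stop here.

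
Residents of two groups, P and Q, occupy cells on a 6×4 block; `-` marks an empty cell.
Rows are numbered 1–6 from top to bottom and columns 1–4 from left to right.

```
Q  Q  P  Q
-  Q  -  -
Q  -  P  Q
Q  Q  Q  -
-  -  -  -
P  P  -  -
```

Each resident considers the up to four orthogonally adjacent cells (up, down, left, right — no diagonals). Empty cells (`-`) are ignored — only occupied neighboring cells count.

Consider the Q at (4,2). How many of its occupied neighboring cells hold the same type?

2

Occupied neighbors of (4,2): (4,1)=Q, (4,3)=Q.
Same type (Q): 2 of 2.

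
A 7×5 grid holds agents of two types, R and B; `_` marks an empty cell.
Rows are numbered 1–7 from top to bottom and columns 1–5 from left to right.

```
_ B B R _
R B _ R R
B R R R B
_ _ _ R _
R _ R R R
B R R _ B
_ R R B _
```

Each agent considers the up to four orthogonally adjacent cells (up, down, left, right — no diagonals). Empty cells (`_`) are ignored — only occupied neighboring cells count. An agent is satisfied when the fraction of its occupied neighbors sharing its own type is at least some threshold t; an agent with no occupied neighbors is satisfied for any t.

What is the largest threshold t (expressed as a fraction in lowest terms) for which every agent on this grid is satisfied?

0/1

Row 1: (1,2)B 2/2 · (1,3)B 1/2 · (1,4)R 1/2
Row 2: (2,1)R 0/2 · (2,2)B 1/3 · (2,4)R 3/3 · (2,5)R 1/2
Row 3: (3,1)B 0/2 · (3,2)R 1/3 · (3,3)R 2/2 · (3,4)R 3/4 · (3,5)B 0/2
Row 4: (4,4)R 2/2
Row 5: (5,1)R 0/1 · (5,3)R 2/2 · (5,4)R 3/3 · (5,5)R 1/2
Row 6: (6,1)B 0/2 · (6,2)R 2/3 · (6,3)R 3/3 · (6,5)B 0/1
Row 7: (7,2)R 2/2 · (7,3)R 2/3 · (7,4)B 0/1
The smallest same-type fraction is 0/2 at (2,1), which reduces to 0/1. Any threshold above that leaves this agent unsatisfied.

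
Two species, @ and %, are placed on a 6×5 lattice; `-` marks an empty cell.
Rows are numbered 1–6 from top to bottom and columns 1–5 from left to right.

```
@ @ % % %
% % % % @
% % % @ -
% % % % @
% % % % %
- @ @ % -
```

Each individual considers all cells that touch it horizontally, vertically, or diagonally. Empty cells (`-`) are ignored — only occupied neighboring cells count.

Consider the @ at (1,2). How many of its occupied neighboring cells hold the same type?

Occupied neighbors of (1,2): (1,1)=@, (1,3)=%, (2,1)=%, (2,2)=%, (2,3)=%.
Same type (@): 1 of 5.

1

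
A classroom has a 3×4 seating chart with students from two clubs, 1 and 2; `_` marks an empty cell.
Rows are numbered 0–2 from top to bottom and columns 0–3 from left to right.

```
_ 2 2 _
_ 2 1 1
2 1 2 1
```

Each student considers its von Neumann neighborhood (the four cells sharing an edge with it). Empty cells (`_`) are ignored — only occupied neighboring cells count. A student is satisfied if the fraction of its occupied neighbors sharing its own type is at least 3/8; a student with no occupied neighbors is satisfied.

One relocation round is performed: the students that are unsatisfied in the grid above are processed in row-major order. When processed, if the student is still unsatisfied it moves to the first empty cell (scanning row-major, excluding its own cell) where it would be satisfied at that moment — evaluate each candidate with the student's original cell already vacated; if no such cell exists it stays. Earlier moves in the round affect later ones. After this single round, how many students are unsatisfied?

1

Initially unsatisfied (in order): (1,1), (1,2), (2,0), (2,1), (2,2).
  (1,1) → (0,0).
  (1,2) → (0,3).
  (2,0) → (1,0).
  (2,1): no empty cell satisfies it; stays.
  (2,2) → (1,1).
Resulting grid:
2 2 2 1
2 2 _ 1
_ 1 _ 1
Unsatisfied now: (2,1).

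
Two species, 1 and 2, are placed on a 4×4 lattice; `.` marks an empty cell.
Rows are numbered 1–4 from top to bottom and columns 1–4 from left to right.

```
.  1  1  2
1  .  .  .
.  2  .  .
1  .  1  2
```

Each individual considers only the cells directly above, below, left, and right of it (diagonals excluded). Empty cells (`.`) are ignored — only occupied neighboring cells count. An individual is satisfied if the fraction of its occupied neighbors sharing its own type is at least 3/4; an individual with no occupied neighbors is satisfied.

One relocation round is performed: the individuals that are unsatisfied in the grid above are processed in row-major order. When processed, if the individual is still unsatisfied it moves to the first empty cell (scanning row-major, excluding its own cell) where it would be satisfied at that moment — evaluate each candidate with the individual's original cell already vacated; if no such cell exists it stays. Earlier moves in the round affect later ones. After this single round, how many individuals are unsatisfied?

Initially unsatisfied (in order): (1,3), (1,4), (4,3), (4,4).
  (1,3) → (1,1).
  (1,4): now satisfied by earlier moves; stays.
  (4,3) → (2,3).
  (4,4): now satisfied by earlier moves; stays.
Resulting grid:
1 1 . 2
1 . 1 .
. 2 . .
1 . . 2
All satisfied now.

0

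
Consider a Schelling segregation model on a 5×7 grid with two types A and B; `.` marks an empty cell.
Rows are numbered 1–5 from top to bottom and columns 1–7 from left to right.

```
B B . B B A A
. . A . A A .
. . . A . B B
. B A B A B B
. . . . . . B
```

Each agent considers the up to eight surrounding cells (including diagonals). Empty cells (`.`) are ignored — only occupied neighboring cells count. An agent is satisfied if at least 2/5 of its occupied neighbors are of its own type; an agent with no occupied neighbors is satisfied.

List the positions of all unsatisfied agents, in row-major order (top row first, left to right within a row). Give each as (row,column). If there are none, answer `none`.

Row 1: (1,1)B 1/1 satisfied · (1,2)B 1/2 satisfied · (1,4)B 1/3 not · (1,5)B 1/4 not · (1,6)A 3/4 satisfied · (1,7)A 2/2 satisfied
Row 2: (2,3)A 1/3 not · (2,5)A 3/6 satisfied · (2,6)A 3/6 satisfied
Row 3: (3,4)A 4/5 satisfied · (3,6)B 3/6 satisfied · (3,7)B 3/4 satisfied
Row 4: (4,2)B 0/1 not · (4,3)A 1/3 not · (4,4)B 0/3 not · (4,5)A 1/4 not · (4,6)B 4/5 satisfied · (4,7)B 4/4 satisfied
Row 5: (5,7)B 2/2 satisfied

(1,4), (1,5), (2,3), (4,2), (4,3), (4,4), (4,5)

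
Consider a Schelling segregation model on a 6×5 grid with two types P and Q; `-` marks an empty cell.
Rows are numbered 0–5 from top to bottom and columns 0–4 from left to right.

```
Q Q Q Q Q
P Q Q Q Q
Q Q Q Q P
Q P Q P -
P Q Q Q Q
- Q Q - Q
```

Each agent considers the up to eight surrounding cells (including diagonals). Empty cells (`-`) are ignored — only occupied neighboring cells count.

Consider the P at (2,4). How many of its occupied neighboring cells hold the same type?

Occupied neighbors of (2,4): (1,3)=Q, (1,4)=Q, (2,3)=Q, (3,3)=P.
Same type (P): 1 of 4.

1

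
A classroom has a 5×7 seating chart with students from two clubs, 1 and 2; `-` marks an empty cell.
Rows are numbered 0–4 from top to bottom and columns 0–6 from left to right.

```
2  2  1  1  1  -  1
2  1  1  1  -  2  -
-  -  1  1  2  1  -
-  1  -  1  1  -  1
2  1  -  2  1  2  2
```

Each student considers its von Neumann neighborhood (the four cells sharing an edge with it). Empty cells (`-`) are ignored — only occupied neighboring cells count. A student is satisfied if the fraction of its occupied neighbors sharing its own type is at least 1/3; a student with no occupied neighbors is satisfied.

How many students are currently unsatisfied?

6

Row 0: (0,0)2 2/2 ok · (0,1)2 1/3 ok · (0,2)1 2/3 ok · (0,3)1 3/3 ok · (0,4)1 1/1 ok · (0,6)1 0/0 ok
Row 1: (1,0)2 1/2 ok · (1,1)1 1/3 ok · (1,2)1 4/4 ok · (1,3)1 3/3 ok · (1,5)2 0/1 unhappy
Row 2: (2,2)1 2/2 ok · (2,3)1 3/4 ok · (2,4)2 0/3 unhappy · (2,5)1 0/2 unhappy
Row 3: (3,1)1 1/1 ok · (3,3)1 2/3 ok · (3,4)1 2/3 ok · (3,6)1 0/1 unhappy
Row 4: (4,0)2 0/1 unhappy · (4,1)1 1/2 ok · (4,3)2 0/2 unhappy · (4,4)1 1/3 ok · (4,5)2 1/2 ok · (4,6)2 1/2 ok
Unsatisfied: (1,5), (2,4), (2,5), (3,6), (4,0), (4,3) — 6 in total.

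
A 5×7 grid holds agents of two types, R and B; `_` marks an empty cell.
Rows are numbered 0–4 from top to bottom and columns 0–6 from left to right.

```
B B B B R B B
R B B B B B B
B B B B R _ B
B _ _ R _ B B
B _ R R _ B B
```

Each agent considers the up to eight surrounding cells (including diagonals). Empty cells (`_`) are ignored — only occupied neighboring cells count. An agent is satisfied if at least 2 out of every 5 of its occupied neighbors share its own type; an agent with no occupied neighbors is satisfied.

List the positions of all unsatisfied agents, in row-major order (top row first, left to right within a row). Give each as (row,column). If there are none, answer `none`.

(0,4), (1,0), (2,4)

Row 0: (0,0)B 2/3 satisfied · (0,1)B 4/5 satisfied · (0,2)B 5/5 satisfied · (0,3)B 4/5 satisfied · (0,4)R 0/5 not · (0,5)B 4/5 satisfied · (0,6)B 3/3 satisfied
Row 1: (1,0)R 0/5 not · (1,1)B 7/8 satisfied · (1,2)B 8/8 satisfied · (1,3)B 6/8 satisfied · (1,4)B 5/7 satisfied · (1,5)B 5/7 satisfied · (1,6)B 4/4 satisfied
Row 2: (2,0)B 3/4 satisfied · (2,1)B 5/6 satisfied · (2,2)B 5/6 satisfied · (2,3)B 4/6 satisfied · (2,4)R 1/6 not · (2,6)B 4/4 satisfied
Row 3: (3,0)B 3/3 satisfied · (3,3)R 3/5 satisfied · (3,5)B 4/5 satisfied · (3,6)B 4/4 satisfied
Row 4: (4,0)B 1/1 satisfied · (4,2)R 2/2 satisfied · (4,3)R 2/2 satisfied · (4,5)B 3/3 satisfied · (4,6)B 3/3 satisfied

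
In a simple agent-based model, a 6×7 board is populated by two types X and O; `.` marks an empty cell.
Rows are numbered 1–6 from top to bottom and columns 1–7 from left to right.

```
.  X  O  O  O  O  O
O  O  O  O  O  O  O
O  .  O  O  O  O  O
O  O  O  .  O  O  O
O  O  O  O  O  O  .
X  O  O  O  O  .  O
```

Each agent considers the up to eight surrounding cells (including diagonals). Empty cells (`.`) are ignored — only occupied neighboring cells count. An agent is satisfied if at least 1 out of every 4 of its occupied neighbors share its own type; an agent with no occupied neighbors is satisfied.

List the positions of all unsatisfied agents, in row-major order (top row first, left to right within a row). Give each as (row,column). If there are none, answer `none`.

(1,2), (6,1)

(1,2)X 0/4 not
(1,3)O 4/5 satisfied
(1,4)O 5/5 satisfied
(1,5)O 5/5 satisfied
(1,6)O 5/5 satisfied
(1,7)O 3/3 satisfied
(2,1)O 2/3 satisfied
(2,2)O 5/6 satisfied
(2,3)O 6/7 satisfied
(2,4)O 8/8 satisfied
(2,5)O 8/8 satisfied
(2,6)O 8/8 satisfied
(2,7)O 5/5 satisfied
(3,1)O 4/4 satisfied
(3,3)O 6/6 satisfied
(3,4)O 7/7 satisfied
(3,5)O 7/7 satisfied
(3,6)O 8/8 satisfied
(3,7)O 5/5 satisfied
(4,1)O 4/4 satisfied
(4,2)O 7/7 satisfied
(4,3)O 6/6 satisfied
(4,5)O 7/7 satisfied
(4,6)O 7/7 satisfied
(4,7)O 4/4 satisfied
(5,1)O 4/5 satisfied
(5,2)O 7/8 satisfied
(5,3)O 7/7 satisfied
(5,4)O 7/7 satisfied
(5,5)O 6/6 satisfied
(5,6)O 6/6 satisfied
(6,1)X 0/3 not
(6,2)O 4/5 satisfied
(6,3)O 5/5 satisfied
(6,4)O 5/5 satisfied
(6,5)O 4/4 satisfied
(6,7)O 1/1 satisfied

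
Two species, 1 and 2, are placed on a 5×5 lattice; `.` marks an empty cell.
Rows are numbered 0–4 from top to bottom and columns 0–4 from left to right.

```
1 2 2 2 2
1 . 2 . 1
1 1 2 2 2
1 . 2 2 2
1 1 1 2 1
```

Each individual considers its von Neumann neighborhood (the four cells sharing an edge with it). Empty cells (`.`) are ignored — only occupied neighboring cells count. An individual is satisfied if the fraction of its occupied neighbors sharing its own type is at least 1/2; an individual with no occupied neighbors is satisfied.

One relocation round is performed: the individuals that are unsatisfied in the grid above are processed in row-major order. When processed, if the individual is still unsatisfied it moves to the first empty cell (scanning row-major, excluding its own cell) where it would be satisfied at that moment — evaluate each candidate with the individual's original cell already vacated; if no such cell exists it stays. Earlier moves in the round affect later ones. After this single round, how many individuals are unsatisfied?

Initially unsatisfied (in order): (1,4), (4,2), (4,3), (4,4).
  (1,4) → (1,1).
  (4,2) → (3,1).
  (4,3): now satisfied by earlier moves; stays.
  (4,4): no empty cell satisfies it; stays.
Resulting grid:
1 2 2 2 2
1 1 2 . .
1 1 2 2 2
1 1 2 2 2
1 1 . 2 1
Unsatisfied now: (0,1), (4,4).

2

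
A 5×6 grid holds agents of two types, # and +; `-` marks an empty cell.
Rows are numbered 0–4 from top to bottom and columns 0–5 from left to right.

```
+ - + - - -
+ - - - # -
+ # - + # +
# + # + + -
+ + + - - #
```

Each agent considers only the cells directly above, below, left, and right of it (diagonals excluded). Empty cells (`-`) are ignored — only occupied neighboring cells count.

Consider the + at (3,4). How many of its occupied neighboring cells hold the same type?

1

Occupied neighbors of (3,4): (2,4)=#, (3,3)=+.
Same type (+): 1 of 2.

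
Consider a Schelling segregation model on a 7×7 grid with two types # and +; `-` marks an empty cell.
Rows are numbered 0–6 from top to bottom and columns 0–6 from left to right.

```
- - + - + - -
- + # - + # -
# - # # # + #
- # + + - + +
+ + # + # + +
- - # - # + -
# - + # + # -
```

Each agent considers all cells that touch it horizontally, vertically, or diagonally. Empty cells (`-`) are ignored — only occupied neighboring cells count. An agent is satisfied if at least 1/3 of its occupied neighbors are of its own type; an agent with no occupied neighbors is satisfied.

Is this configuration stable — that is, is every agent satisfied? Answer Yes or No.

Row 0: (0,2)+ 1/2 satisfied · (0,4)+ 1/2 satisfied
Row 1: (1,1)+ 1/4 not · (1,2)# 2/4 satisfied · (1,4)+ 2/5 satisfied · (1,5)# 2/5 satisfied
Row 2: (2,0)# 1/2 satisfied · (2,2)# 3/6 satisfied · (2,3)# 3/6 satisfied · (2,4)# 2/6 satisfied · (2,5)+ 3/6 satisfied · (2,6)# 1/4 not
Row 3: (3,1)# 3/6 satisfied · (3,2)+ 3/7 satisfied · (3,3)+ 2/7 not · (3,5)+ 4/7 satisfied · (3,6)+ 4/5 satisfied
Row 4: (4,0)+ 1/2 satisfied · (4,1)+ 2/5 satisfied · (4,2)# 2/6 satisfied · (4,3)+ 2/6 satisfied · (4,4)# 1/6 not · (4,5)+ 4/6 satisfied · (4,6)+ 4/4 satisfied
Row 5: (5,2)# 2/5 satisfied · (5,4)# 3/7 satisfied · (5,5)+ 3/6 satisfied
Row 6: (6,0)# 0/0 satisfied · (6,2)+ 0/2 not · (6,3)# 2/4 satisfied · (6,4)+ 1/4 not · (6,5)# 1/3 satisfied
For instance (1,1) has only 1/4 same-type neighbors, below 1/3.

No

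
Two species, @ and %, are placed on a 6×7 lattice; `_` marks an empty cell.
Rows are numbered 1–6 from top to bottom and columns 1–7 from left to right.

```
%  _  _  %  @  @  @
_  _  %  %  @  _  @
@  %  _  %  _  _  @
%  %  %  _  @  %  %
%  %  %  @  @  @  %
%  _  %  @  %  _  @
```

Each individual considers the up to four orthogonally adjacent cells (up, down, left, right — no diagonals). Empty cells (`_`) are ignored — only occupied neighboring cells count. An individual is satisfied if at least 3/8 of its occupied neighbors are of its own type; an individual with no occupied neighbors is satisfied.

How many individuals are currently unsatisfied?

7

Row 1: (1,1)% 0/0 ok · (1,4)% 1/2 ok · (1,5)@ 2/3 ok · (1,6)@ 2/2 ok · (1,7)@ 2/2 ok
Row 2: (2,3)% 1/1 ok · (2,4)% 3/4 ok · (2,5)@ 1/2 ok · (2,7)@ 2/2 ok
Row 3: (3,1)@ 0/2 unhappy · (3,2)% 1/2 ok · (3,4)% 1/1 ok · (3,7)@ 1/2 ok
Row 4: (4,1)% 2/3 ok · (4,2)% 4/4 ok · (4,3)% 2/2 ok · (4,5)@ 1/2 ok · (4,6)% 1/3 unhappy · (4,7)% 2/3 ok
Row 5: (5,1)% 3/3 ok · (5,2)% 3/3 ok · (5,3)% 3/4 ok · (5,4)@ 2/3 ok · (5,5)@ 3/4 ok · (5,6)@ 1/3 unhappy · (5,7)% 1/3 unhappy
Row 6: (6,1)% 1/1 ok · (6,3)% 1/2 ok · (6,4)@ 1/3 unhappy · (6,5)% 0/2 unhappy · (6,7)@ 0/1 unhappy
Unsatisfied: (3,1), (4,6), (5,6), (5,7), (6,4), (6,5), (6,7) — 7 in total.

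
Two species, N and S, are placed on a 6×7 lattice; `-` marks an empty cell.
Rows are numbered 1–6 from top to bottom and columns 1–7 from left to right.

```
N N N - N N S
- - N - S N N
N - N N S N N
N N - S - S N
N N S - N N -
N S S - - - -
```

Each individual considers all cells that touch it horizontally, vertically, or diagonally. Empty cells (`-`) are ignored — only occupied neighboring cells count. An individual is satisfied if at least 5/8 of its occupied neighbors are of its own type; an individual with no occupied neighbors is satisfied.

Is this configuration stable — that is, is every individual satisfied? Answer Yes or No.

No

(1,1)N 1/1 ok
(1,2)N 3/3 ok
(1,3)N 2/2 ok
(1,5)N 2/3 ok
(1,6)N 3/5 unhappy
(1,7)S 0/3 unhappy
(2,3)N 4/4 ok
(2,5)S 1/6 unhappy
(2,6)N 5/8 ok
(2,7)N 4/5 ok
(3,1)N 2/2 ok
(3,3)N 3/4 ok
(3,4)N 2/5 unhappy
(3,5)S 3/6 unhappy
(3,6)N 4/7 unhappy
(3,7)N 4/5 ok
(4,1)N 4/4 ok
(4,2)N 5/6 ok
(4,4)S 2/5 unhappy
(4,6)S 1/6 unhappy
(4,7)N 3/4 ok
(5,1)N 4/5 ok
(5,2)N 4/7 unhappy
(5,3)S 3/5 unhappy
(5,5)N 1/3 unhappy
(5,6)N 2/3 ok
(6,1)N 2/3 ok
(6,2)S 2/5 unhappy
(6,3)S 2/3 ok
For instance (1,6) has only 3/5 same-type neighbors, below 5/8.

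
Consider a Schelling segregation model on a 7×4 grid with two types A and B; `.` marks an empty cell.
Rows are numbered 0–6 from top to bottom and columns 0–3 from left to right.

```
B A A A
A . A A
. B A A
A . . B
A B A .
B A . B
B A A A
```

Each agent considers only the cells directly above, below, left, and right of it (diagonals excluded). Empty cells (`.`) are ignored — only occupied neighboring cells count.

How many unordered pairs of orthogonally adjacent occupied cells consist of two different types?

Scan each occupied cell's neighbors to the right and below so each pair is counted once.
Row 0: B(0,0)–A(0,1)≠ B(0,0)–A(1,0)≠ A(0,1)–A(0,2)= A(0,2)–A(0,3)= A(0,2)–A(1,2)= A(0,3)–A(1,3)=  → 2/6 unlike.
Row 1: A(1,2)–A(1,3)= A(1,2)–A(2,2)= A(1,3)–A(2,3)=  → 0/3 unlike.
Row 2: B(2,1)–A(2,2)≠ A(2,2)–A(2,3)= A(2,3)–B(3,3)≠  → 2/3 unlike.
Row 3: A(3,0)–A(4,0)=  → 0/1 unlike.
Row 4: A(4,0)–B(4,1)≠ A(4,0)–B(5,0)≠ B(4,1)–A(4,2)≠ B(4,1)–A(5,1)≠  → 4/4 unlike.
Row 5: B(5,0)–A(5,1)≠ B(5,0)–B(6,0)= A(5,1)–A(6,1)= B(5,3)–A(6,3)≠  → 2/4 unlike.
Row 6: B(6,0)–A(6,1)≠ A(6,1)–A(6,2)= A(6,2)–A(6,3)=  → 1/3 unlike.
Total adjacent occupied pairs: 24; unlike-type pairs: 11.

11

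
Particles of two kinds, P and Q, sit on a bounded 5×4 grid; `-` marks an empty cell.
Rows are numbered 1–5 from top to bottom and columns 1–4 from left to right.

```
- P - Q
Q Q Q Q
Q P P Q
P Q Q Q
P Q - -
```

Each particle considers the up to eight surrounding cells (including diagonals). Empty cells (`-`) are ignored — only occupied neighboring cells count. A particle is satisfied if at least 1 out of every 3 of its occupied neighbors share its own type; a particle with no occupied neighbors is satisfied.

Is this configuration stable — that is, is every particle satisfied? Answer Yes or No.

Row 1: (1,2)P 0/3 unhappy · (1,4)Q 2/2 ok
Row 2: (2,1)Q 2/4 ok · (2,2)Q 3/6 ok · (2,3)Q 4/7 ok · (2,4)Q 3/4 ok
Row 3: (3,1)Q 3/5 ok · (3,2)P 2/8 unhappy · (3,3)P 1/8 unhappy · (3,4)Q 4/5 ok
Row 4: (4,1)P 2/5 ok · (4,2)Q 3/7 ok · (4,3)Q 4/6 ok · (4,4)Q 2/3 ok
Row 5: (5,1)P 1/3 ok · (5,2)Q 2/4 ok
For instance (1,2) has only 0/3 same-type neighbors, below 1/3.

No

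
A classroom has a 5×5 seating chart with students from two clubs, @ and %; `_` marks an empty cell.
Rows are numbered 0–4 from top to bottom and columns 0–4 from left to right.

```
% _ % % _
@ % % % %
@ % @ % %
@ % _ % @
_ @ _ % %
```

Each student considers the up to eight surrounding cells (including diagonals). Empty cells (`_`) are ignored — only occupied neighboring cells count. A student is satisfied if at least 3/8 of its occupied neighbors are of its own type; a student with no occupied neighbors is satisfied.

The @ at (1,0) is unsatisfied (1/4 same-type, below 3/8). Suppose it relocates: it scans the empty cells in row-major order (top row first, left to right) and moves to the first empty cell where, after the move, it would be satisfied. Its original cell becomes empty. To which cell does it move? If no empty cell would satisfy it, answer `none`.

Vacating (1,0). Empty cells in order:
  (0,1): 0/4 same-type → still unsatisfied.
  (0,4): 0/3 same-type → still unsatisfied.
  (3,2): 2/7 same-type → still unsatisfied.
  (4,0): 2/3 same-type → satisfied — stop here.

(4,0)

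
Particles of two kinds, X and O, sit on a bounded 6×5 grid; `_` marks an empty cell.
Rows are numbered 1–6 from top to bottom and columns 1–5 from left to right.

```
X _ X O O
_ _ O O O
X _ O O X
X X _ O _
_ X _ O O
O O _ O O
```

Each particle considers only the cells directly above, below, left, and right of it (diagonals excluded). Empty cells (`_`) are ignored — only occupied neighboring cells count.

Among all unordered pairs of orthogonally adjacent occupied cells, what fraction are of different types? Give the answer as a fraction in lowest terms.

Scan each occupied cell's neighbors to the right and below so each pair is counted once.
Row 1: X(1,3)–O(1,4)≠ X(1,3)–O(2,3)≠ O(1,4)–O(1,5)= O(1,4)–O(2,4)= O(1,5)–O(2,5)=  → 2/5 unlike.
Row 2: O(2,3)–O(2,4)= O(2,3)–O(3,3)= O(2,4)–O(2,5)= O(2,4)–O(3,4)= O(2,5)–X(3,5)≠  → 1/5 unlike.
Row 3: X(3,1)–X(4,1)= O(3,3)–O(3,4)= O(3,4)–X(3,5)≠ O(3,4)–O(4,4)=  → 1/4 unlike.
Row 4: X(4,1)–X(4,2)= X(4,2)–X(5,2)= O(4,4)–O(5,4)=  → 0/3 unlike.
Row 5: X(5,2)–O(6,2)≠ O(5,4)–O(5,5)= O(5,4)–O(6,4)= O(5,5)–O(6,5)=  → 1/4 unlike.
Row 6: O(6,1)–O(6,2)= O(6,4)–O(6,5)=  → 0/2 unlike.
Total adjacent occupied pairs: 23; unlike-type pairs: 5.
5/23 is already in lowest terms.

5/23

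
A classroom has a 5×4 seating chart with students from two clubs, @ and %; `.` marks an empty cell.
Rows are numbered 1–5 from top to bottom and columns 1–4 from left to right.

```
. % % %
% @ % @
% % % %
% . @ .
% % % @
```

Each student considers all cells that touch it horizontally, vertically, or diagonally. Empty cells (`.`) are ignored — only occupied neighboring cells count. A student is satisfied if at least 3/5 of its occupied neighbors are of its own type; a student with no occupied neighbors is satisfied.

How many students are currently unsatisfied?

Row 1: (1,2)% 3/4 satisfied · (1,3)% 3/5 satisfied · (1,4)% 2/3 satisfied
Row 2: (2,1)% 3/4 satisfied · (2,2)@ 0/7 not · (2,3)% 6/8 satisfied · (2,4)@ 0/5 not
Row 3: (3,1)% 3/4 satisfied · (3,2)% 5/7 satisfied · (3,3)% 3/6 not · (3,4)% 2/4 not
Row 4: (4,1)% 4/4 satisfied · (4,3)@ 1/6 not
Row 5: (5,1)% 2/2 satisfied · (5,2)% 3/4 satisfied · (5,3)% 1/3 not · (5,4)@ 1/2 not
Unsatisfied: (2,2), (2,4), (3,3), (3,4), (4,3), (5,3), (5,4) — 7 in total.

7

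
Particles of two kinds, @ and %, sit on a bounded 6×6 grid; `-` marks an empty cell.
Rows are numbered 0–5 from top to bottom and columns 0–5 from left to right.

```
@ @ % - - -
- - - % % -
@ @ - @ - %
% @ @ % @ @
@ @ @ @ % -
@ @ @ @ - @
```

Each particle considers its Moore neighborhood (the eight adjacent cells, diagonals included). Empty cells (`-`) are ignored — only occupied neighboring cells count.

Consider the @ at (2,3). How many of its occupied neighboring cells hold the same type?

Occupied neighbors of (2,3): (1,3)=%, (1,4)=%, (3,2)=@, (3,3)=%, (3,4)=@.
Same type (@): 2 of 5.

2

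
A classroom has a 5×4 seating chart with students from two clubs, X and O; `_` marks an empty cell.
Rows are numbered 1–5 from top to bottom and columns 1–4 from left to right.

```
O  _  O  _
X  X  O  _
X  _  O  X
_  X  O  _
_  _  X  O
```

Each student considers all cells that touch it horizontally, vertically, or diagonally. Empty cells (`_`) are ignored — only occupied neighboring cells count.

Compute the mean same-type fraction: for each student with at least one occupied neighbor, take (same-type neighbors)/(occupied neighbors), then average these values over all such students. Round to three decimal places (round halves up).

Row 1: (1,1)O 0/2 · (1,3)O 1/2
Row 2: (2,1)X 2/3 · (2,2)X 2/6 · (2,3)O 2/4
Row 3: (3,1)X 3/3 · (3,3)O 2/5 · (3,4)X 0/3
Row 4: (4,2)X 2/4 · (4,3)O 2/5
Row 5: (5,3)X 1/3 · (5,4)O 1/2
Sum over 12 students: 0/2 + 1/2 + 2/3 + 2/6 + 2/4 + 3/3 + 2/5 + 0/3 + 2/4 + 2/5 + 1/3 + 1/2 = 77/15; mean = 77/15 ÷ 12 = 77/180 = 0.427777… → 0.428.

0.428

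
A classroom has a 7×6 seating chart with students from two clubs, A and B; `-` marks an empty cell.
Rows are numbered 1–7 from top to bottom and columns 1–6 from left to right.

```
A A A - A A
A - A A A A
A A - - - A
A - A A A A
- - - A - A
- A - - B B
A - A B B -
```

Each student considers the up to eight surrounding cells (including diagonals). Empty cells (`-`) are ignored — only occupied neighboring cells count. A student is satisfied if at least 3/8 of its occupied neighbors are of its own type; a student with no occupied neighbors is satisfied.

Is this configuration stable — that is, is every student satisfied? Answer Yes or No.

Yes

(1,1)A 2/2 satisfied
(1,2)A 4/4 satisfied
(1,3)A 3/3 satisfied
(1,5)A 4/4 satisfied
(1,6)A 3/3 satisfied
(2,1)A 4/4 satisfied
(2,3)A 4/4 satisfied
(2,4)A 4/4 satisfied
(2,5)A 5/5 satisfied
(2,6)A 4/4 satisfied
(3,1)A 3/3 satisfied
(3,2)A 5/5 satisfied
(3,6)A 4/4 satisfied
(4,1)A 2/2 satisfied
(4,3)A 3/3 satisfied
(4,4)A 3/3 satisfied
(4,5)A 5/5 satisfied
(4,6)A 3/3 satisfied
(5,4)A 3/4 satisfied
(5,6)A 2/4 satisfied
(6,2)A 2/2 satisfied
(6,5)B 3/5 satisfied
(6,6)B 2/3 satisfied
(7,1)A 1/1 satisfied
(7,3)A 1/2 satisfied
(7,4)B 2/3 satisfied
(7,5)B 3/3 satisfied
All meet the threshold, so the configuration is stable.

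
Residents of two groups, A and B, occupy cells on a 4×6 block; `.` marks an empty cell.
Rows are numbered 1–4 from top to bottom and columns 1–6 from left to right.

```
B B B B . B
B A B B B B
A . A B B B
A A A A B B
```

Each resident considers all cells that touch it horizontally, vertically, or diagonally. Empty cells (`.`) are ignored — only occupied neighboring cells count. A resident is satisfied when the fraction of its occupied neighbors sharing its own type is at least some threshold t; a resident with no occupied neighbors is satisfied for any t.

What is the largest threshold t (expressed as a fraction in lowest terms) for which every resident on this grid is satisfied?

(1,1)B 2/3
(1,2)B 4/5
(1,3)B 4/5
(1,4)B 4/4
(1,6)B 2/2
(2,1)B 2/4
(2,2)A 2/7
(2,3)B 5/7
(2,4)B 6/7
(2,5)B 7/7
(2,6)B 4/4
(3,1)A 3/4
(3,3)A 4/7
(3,4)B 5/8
(3,5)B 7/8
(3,6)B 5/5
(4,1)A 2/2
(4,2)A 4/4
(4,3)A 3/4
(4,4)A 2/5
(4,5)B 4/5
(4,6)B 3/3
The smallest same-type fraction is 2/7 at (2,2), which reduces to 2/7. Any threshold above that leaves this resident unsatisfied.

2/7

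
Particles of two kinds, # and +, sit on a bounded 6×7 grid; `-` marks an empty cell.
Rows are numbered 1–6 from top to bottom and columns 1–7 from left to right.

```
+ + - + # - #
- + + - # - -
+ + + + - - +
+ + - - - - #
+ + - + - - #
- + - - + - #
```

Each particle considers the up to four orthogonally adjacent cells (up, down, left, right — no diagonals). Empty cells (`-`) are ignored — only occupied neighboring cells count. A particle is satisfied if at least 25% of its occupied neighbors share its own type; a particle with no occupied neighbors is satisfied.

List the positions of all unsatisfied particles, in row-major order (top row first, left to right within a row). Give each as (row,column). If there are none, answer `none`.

(1,4), (3,7)

Row 1: (1,1)+ 1/1 ok · (1,2)+ 2/2 ok · (1,4)+ 0/1 unhappy · (1,5)# 1/2 ok · (1,7)# 0/0 ok
Row 2: (2,2)+ 3/3 ok · (2,3)+ 2/2 ok · (2,5)# 1/1 ok
Row 3: (3,1)+ 2/2 ok · (3,2)+ 4/4 ok · (3,3)+ 3/3 ok · (3,4)+ 1/1 ok · (3,7)+ 0/1 unhappy
Row 4: (4,1)+ 3/3 ok · (4,2)+ 3/3 ok · (4,7)# 1/2 ok
Row 5: (5,1)+ 2/2 ok · (5,2)+ 3/3 ok · (5,4)+ 0/0 ok · (5,7)# 2/2 ok
Row 6: (6,2)+ 1/1 ok · (6,5)+ 0/0 ok · (6,7)# 1/1 ok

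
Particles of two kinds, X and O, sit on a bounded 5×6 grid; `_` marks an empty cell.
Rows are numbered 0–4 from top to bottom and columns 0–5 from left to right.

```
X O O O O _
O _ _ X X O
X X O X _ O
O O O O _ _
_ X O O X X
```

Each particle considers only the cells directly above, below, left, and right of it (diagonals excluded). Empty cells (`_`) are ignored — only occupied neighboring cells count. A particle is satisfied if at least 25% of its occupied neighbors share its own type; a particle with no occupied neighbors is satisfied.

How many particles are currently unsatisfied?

Row 0: (0,0)X 0/2 unhappy · (0,1)O 1/2 ok · (0,2)O 2/2 ok · (0,3)O 2/3 ok · (0,4)O 1/2 ok
Row 1: (1,0)O 0/2 unhappy · (1,3)X 2/3 ok · (1,4)X 1/3 ok · (1,5)O 1/2 ok
Row 2: (2,0)X 1/3 ok · (2,1)X 1/3 ok · (2,2)O 1/3 ok · (2,3)X 1/3 ok · (2,5)O 1/1 ok
Row 3: (3,0)O 1/2 ok · (3,1)O 2/4 ok · (3,2)O 4/4 ok · (3,3)O 2/3 ok
Row 4: (4,1)X 0/2 unhappy · (4,2)O 2/3 ok · (4,3)O 2/3 ok · (4,4)X 1/2 ok · (4,5)X 1/1 ok
Unsatisfied: (0,0), (1,0), (4,1) — 3 in total.

3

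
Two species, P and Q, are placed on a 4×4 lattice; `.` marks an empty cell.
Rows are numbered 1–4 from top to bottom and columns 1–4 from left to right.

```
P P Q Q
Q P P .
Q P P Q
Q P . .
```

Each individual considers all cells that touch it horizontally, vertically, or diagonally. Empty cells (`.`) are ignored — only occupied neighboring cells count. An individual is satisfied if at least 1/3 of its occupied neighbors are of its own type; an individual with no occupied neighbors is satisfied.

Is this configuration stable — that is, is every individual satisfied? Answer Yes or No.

(1,1)P 2/3 ok
(1,2)P 3/5 ok
(1,3)Q 1/4 unhappy
(1,4)Q 1/2 ok
(2,1)Q 1/5 unhappy
(2,2)P 5/8 ok
(2,3)P 4/7 ok
(3,1)Q 2/5 ok
(3,2)P 4/7 ok
(3,3)P 4/5 ok
(3,4)Q 0/2 unhappy
(4,1)Q 1/3 ok
(4,2)P 2/4 ok
For instance (1,3) has only 1/4 same-type neighbors, below 1/3.

No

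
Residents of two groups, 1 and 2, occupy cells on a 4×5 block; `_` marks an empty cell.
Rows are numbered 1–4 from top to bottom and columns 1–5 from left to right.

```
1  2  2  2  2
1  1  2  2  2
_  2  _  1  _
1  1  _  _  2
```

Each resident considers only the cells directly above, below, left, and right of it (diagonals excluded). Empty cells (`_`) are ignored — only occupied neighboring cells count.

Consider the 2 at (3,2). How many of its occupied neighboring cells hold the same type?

Occupied neighbors of (3,2): (2,2)=1, (4,2)=1.
Same type (2): 0 of 2.

0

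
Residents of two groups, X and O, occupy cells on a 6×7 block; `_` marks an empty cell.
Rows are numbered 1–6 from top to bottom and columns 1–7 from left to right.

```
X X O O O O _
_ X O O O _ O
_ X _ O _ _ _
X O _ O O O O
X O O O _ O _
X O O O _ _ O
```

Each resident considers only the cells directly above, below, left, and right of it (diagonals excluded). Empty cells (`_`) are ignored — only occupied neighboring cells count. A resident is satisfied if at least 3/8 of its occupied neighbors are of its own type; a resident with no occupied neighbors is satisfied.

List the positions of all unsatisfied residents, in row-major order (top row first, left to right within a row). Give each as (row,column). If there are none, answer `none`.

Row 1: (1,1)X 1/1 satisfied · (1,2)X 2/3 satisfied · (1,3)O 2/3 satisfied · (1,4)O 3/3 satisfied · (1,5)O 3/3 satisfied · (1,6)O 1/1 satisfied
Row 2: (2,2)X 2/3 satisfied · (2,3)O 2/3 satisfied · (2,4)O 4/4 satisfied · (2,5)O 2/2 satisfied · (2,7)O 0/0 satisfied
Row 3: (3,2)X 1/2 satisfied · (3,4)O 2/2 satisfied
Row 4: (4,1)X 1/2 satisfied · (4,2)O 1/3 not · (4,4)O 3/3 satisfied · (4,5)O 2/2 satisfied · (4,6)O 3/3 satisfied · (4,7)O 1/1 satisfied
Row 5: (5,1)X 2/3 satisfied · (5,2)O 3/4 satisfied · (5,3)O 3/3 satisfied · (5,4)O 3/3 satisfied · (5,6)O 1/1 satisfied
Row 6: (6,1)X 1/2 satisfied · (6,2)O 2/3 satisfied · (6,3)O 3/3 satisfied · (6,4)O 2/2 satisfied · (6,7)O 0/0 satisfied

(4,2)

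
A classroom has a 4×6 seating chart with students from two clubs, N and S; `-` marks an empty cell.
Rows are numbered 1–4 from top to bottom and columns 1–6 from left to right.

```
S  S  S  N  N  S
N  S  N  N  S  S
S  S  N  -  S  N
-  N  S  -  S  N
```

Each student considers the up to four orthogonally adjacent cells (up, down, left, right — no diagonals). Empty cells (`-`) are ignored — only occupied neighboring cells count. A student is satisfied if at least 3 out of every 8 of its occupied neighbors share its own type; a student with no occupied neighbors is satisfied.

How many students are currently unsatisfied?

Row 1: (1,1)S 1/2 ✓ · (1,2)S 3/3 ✓ · (1,3)S 1/3 ✗ · (1,4)N 2/3 ✓ · (1,5)N 1/3 ✗ · (1,6)S 1/2 ✓
Row 2: (2,1)N 0/3 ✗ · (2,2)S 2/4 ✓ · (2,3)N 2/4 ✓ · (2,4)N 2/3 ✓ · (2,5)S 2/4 ✓ · (2,6)S 2/3 ✓
Row 3: (3,1)S 1/2 ✓ · (3,2)S 2/4 ✓ · (3,3)N 1/3 ✗ · (3,5)S 2/3 ✓ · (3,6)N 1/3 ✗
Row 4: (4,2)N 0/2 ✗ · (4,3)S 0/2 ✗ · (4,5)S 1/2 ✓ · (4,6)N 1/2 ✓
Unsatisfied: (1,3), (1,5), (2,1), (3,3), (3,6), (4,2), (4,3) — 7 in total.

7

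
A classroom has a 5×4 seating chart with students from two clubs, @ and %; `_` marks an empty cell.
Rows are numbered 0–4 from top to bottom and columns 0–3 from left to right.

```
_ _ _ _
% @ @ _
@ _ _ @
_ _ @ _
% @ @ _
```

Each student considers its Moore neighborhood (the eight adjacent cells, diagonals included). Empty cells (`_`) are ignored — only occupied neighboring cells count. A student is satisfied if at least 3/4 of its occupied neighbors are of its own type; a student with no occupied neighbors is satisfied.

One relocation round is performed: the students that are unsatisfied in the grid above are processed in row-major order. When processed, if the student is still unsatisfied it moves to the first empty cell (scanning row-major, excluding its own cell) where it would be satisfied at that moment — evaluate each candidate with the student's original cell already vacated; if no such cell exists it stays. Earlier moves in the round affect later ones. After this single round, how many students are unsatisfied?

Initially unsatisfied (in order): (1,0), (1,1), (2,0), (4,0), (4,1).
  (1,0): no empty cell satisfies it; stays.
  (1,1) → (0,2).
  (2,0) → (0,3).
  (4,0) → (0,0).
  (4,1): now satisfied by earlier moves; stays.
Resulting grid:
% _ @ @
% _ @ _
_ _ _ @
_ _ @ _
_ @ @ _
All satisfied now.

0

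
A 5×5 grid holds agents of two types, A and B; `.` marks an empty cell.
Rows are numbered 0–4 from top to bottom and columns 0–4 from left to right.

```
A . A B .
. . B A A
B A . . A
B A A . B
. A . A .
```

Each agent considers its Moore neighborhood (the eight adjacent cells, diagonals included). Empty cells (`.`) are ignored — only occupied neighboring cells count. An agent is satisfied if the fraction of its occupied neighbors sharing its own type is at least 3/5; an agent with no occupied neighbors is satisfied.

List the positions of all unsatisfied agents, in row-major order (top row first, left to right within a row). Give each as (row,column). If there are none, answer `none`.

(0,0)A 0/0 ok
(0,2)A 1/3 unhappy
(0,3)B 1/4 unhappy
(1,2)B 1/4 unhappy
(1,3)A 3/5 ok
(1,4)A 2/3 ok
(2,0)B 1/3 unhappy
(2,1)A 2/5 unhappy
(2,4)A 2/3 ok
(3,0)B 1/4 unhappy
(3,1)A 3/5 ok
(3,2)A 4/4 ok
(3,4)B 0/2 unhappy
(4,1)A 2/3 ok
(4,3)A 1/2 unhappy

(0,2), (0,3), (1,2), (2,0), (2,1), (3,0), (3,4), (4,3)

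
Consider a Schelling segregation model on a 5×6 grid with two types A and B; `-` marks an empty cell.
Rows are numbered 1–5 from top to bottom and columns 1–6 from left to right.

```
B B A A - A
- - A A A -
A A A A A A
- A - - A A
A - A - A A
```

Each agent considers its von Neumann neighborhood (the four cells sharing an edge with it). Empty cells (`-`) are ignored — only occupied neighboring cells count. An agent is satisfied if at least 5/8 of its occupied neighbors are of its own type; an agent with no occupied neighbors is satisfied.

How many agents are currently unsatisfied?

Row 1: (1,1)B 1/1 satisfied · (1,2)B 1/2 not · (1,3)A 2/3 satisfied · (1,4)A 2/2 satisfied · (1,6)A 0/0 satisfied
Row 2: (2,3)A 3/3 satisfied · (2,4)A 4/4 satisfied · (2,5)A 2/2 satisfied
Row 3: (3,1)A 1/1 satisfied · (3,2)A 3/3 satisfied · (3,3)A 3/3 satisfied · (3,4)A 3/3 satisfied · (3,5)A 4/4 satisfied · (3,6)A 2/2 satisfied
Row 4: (4,2)A 1/1 satisfied · (4,5)A 3/3 satisfied · (4,6)A 3/3 satisfied
Row 5: (5,1)A 0/0 satisfied · (5,3)A 0/0 satisfied · (5,5)A 2/2 satisfied · (5,6)A 2/2 satisfied
Unsatisfied: (1,2) — 1 in total.

1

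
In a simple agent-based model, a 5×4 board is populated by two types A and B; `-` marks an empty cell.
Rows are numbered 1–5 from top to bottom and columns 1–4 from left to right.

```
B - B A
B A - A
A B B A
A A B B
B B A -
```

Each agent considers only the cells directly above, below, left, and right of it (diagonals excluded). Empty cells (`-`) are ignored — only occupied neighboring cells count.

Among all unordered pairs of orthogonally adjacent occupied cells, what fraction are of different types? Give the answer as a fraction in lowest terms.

Scan each occupied cell's neighbors to the right and below so each pair is counted once.
Row 1: B(1,1)–B(2,1)= B(1,3)–A(1,4)≠ A(1,4)–A(2,4)=  → 1/3 unlike.
Row 2: B(2,1)–A(2,2)≠ B(2,1)–A(3,1)≠ A(2,2)–B(3,2)≠ A(2,4)–A(3,4)=  → 3/4 unlike.
Row 3: A(3,1)–B(3,2)≠ A(3,1)–A(4,1)= B(3,2)–B(3,3)= B(3,2)–A(4,2)≠ B(3,3)–A(3,4)≠ B(3,3)–B(4,3)= A(3,4)–B(4,4)≠  → 4/7 unlike.
Row 4: A(4,1)–A(4,2)= A(4,1)–B(5,1)≠ A(4,2)–B(4,3)≠ A(4,2)–B(5,2)≠ B(4,3)–B(4,4)= B(4,3)–A(5,3)≠  → 4/6 unlike.
Row 5: B(5,1)–B(5,2)= B(5,2)–A(5,3)≠  → 1/2 unlike.
Total adjacent occupied pairs: 22; unlike-type pairs: 13.
13/22 is already in lowest terms.

13/22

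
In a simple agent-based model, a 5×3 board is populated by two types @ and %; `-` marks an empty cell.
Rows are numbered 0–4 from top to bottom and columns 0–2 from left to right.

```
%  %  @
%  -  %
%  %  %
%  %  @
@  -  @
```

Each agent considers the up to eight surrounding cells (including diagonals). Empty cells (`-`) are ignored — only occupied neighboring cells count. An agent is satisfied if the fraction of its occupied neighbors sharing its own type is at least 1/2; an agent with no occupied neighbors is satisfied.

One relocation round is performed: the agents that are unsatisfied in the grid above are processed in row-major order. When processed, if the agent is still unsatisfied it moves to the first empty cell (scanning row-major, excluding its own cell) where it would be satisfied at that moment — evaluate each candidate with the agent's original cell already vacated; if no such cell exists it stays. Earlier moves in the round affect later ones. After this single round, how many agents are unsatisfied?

2

Initially unsatisfied (in order): (0,2), (3,2), (4,0).
  (0,2) → (4,1).
  (3,2): no empty cell satisfies it; stays.
  (4,0): no empty cell satisfies it; stays.
Resulting grid:
% % -
% - %
% % %
% % @
@ @ @
Unsatisfied now: (3,2), (4,0).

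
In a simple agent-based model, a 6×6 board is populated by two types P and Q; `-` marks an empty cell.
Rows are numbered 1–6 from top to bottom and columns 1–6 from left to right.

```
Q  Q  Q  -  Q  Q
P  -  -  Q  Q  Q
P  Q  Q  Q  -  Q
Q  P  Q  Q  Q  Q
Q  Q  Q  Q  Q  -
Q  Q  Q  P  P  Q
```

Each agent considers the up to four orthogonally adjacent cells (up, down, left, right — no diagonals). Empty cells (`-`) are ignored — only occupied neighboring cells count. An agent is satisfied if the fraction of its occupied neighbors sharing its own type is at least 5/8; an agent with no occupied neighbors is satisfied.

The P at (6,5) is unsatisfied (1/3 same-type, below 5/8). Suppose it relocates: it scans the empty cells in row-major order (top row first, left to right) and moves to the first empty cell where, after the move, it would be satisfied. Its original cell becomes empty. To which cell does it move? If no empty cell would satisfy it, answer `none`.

Vacating (6,5). Empty cells in order:
  (1,4): 0/3 same-type → still unsatisfied.
  (2,2): 1/3 same-type → still unsatisfied.
  (2,3): 0/3 same-type → still unsatisfied.
  (3,5): 0/4 same-type → still unsatisfied.
  (5,6): 0/3 same-type → still unsatisfied.

none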